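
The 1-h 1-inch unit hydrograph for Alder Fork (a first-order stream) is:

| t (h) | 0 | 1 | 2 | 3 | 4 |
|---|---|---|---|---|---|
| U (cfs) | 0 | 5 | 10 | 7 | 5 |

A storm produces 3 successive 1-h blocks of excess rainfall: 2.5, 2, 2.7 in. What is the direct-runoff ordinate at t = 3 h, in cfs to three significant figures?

By discrete convolution, Q_j = Σ (P_i / 1 in) · U_{j−i}.
At t = 3 h (j=3): Q = (2.5/1)·7 + (2/1)·10 + (2.7/1)·5 = 51.0 cfs.

Q ≈ 51.0 cfs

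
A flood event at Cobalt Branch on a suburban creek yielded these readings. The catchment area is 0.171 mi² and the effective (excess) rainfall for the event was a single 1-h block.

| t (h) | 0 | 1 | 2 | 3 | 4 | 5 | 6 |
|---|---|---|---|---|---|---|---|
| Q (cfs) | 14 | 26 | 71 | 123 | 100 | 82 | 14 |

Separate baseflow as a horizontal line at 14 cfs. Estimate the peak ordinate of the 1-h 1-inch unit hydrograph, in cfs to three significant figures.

U_p ≈ 36.2 cfs

Direct runoff: 0.0, 12.0, 57.0, 109.0, 86.0, 68.0, 0.0 cfs; ΣQ_DR = 332.0 cfs, peak = 109.0 cfs.
Runoff depth d = ΣQ_DR·Δt / A = 332.0 × 3600 / (0.171 mi²) = 3.009 in.
The 1-inch UH is the DRH scaled by (1 in)/d, so U_p = 109.0 × 1/3.009 = 36.2 cfs.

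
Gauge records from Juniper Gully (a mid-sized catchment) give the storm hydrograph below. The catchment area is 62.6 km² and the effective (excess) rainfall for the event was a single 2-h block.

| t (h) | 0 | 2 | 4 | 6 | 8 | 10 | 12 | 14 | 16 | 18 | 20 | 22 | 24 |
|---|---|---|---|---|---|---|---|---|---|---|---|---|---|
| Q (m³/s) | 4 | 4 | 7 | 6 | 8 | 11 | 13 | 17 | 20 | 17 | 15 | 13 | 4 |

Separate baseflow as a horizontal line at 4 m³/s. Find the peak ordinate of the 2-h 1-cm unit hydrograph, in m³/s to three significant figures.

Direct runoff: 0.0, 0.0, 3.0, 2.0, 4.0, 7.0, 9.0, 13.0, 16.0, 13.0, 11.0, 9.0, 0.0 m³/s; ΣQ_DR = 87.00 m³/s, peak = 16.0 m³/s.
Runoff depth d = ΣQ_DR·Δt / A = 87.00 × 7200 / (62.6 km²) = 10.01 mm.
The 1-cm UH is the DRH scaled by (10 mm)/d, so U_p = 16.0 × 10/10.01 = 16.0 m³/s.

U_p ≈ 16.0 m³/s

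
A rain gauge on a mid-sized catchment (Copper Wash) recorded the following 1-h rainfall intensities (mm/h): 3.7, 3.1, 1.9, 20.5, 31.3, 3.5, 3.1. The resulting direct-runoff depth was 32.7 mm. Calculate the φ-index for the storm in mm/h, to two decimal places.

φ ≈ 9.55 mm/h

Only the 2 blocks with intensity above φ contribute runoff: 20.5, 31.3 mm/h.
Σ(I−φ)·Δt = d  ⇒  (20.5+31.3 − 2φ)·1 = 32.7
φ = (51.80 − 32.7/1) / 2 = 9.55 mm/h.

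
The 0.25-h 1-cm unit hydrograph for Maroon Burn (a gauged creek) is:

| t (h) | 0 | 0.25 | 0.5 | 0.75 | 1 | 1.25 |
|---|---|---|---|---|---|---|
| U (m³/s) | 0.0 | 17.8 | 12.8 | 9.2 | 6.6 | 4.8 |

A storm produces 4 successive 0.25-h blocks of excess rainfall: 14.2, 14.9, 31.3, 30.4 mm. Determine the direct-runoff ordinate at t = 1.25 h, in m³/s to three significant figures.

Q ≈ 84.4 m³/s

By discrete convolution, Q_j = Σ (P_i / 10 mm) · U_{j−i}.
At t = 1.25 h (j=5): Q = (14.2/10)·4.8 + (14.9/10)·6.6 + (31.3/10)·9.2 + (30.4/10)·12.8 = 84.4 m³/s.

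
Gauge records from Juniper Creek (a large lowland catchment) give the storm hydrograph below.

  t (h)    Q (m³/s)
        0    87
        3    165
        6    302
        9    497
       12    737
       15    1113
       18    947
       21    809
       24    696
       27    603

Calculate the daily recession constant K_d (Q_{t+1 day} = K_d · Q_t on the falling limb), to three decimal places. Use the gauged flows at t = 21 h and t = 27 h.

K_d ≈ 0.309

Between t = 21 h and t = 27 h the flow falls from 809 to 603 m³/s over 2×3 h = 6 h.
Per-interval ratio K = (603/809)^(1/2) = 0.8633; K_d = K^(24/3) = 0.309.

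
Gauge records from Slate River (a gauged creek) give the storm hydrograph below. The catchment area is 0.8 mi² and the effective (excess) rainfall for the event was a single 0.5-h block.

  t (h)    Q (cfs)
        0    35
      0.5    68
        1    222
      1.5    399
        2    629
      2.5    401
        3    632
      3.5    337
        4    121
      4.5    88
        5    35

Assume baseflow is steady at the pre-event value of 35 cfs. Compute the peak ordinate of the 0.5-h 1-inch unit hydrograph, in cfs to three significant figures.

Direct runoff: 0.0, 33.0, 187.0, 364.0, 594.0, 366.0, 597.0, 302.0, 86.0, 53.0, 0.0 cfs; ΣQ_DR = 2582 cfs, peak = 597.0 cfs.
Runoff depth d = ΣQ_DR·Δt / A = 2582 × 1800 / (0.8 mi²) = 2.501 in.
The 1-inch UH is the DRH scaled by (1 in)/d, so U_p = 597.0 × 1/2.501 = 239 cfs.

U_p ≈ 239 cfs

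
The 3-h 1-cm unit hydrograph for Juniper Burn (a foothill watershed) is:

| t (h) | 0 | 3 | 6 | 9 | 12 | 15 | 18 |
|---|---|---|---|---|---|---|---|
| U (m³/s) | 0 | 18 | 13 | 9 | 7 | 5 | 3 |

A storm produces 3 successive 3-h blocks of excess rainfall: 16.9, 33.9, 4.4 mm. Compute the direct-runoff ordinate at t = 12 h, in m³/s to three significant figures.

Q ≈ 48.1 m³/s

By discrete convolution, Q_j = Σ (P_i / 10 mm) · U_{j−i}.
At t = 12 h (j=4): Q = (16.9/10)·7 + (33.9/10)·9 + (4.4/10)·13 = 48.1 m³/s.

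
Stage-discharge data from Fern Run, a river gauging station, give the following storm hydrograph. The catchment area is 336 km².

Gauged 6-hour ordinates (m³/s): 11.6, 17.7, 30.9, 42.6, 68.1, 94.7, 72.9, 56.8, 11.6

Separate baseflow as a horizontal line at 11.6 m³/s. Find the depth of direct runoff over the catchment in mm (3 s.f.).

Direct runoff: 0.0, 6.1, 19.3, 31.0, 56.5, 83.1, 61.3, 45.2, 0.0 m³/s; ΣQ_DR = 302.5 m³/s.
V = ΣQ_DR · Δt = 302.5 × 21600 s = 6.534 × 10^6 m³.
Over A = 336 km², depth = V / A = 19.4 mm.

d ≈ 19.4 mm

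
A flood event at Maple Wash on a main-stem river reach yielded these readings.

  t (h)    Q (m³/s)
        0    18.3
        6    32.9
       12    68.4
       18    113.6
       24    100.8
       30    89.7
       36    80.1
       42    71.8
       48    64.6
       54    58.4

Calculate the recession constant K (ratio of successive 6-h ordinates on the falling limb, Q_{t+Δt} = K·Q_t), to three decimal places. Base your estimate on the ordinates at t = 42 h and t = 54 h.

K ≈ 0.902

Using the recession-limb readings at t = 42 h and t = 54 h: Q falls from 71.8 to 58.4 m³/s over 2 intervals.
K = (Q₂/Q₁)^(1/2) = (58.4/71.8)^(1/2) = 0.902.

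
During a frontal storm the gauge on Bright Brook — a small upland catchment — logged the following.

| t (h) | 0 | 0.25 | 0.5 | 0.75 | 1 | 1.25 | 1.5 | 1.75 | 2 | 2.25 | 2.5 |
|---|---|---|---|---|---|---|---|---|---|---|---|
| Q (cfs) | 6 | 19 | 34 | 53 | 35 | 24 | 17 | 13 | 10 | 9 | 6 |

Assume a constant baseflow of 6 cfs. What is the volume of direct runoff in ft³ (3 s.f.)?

Direct-runoff ordinates (Q − Q_b): 0.0, 13.0, 28.0, 47.0, 29.0, 18.0, 11.0, 7.0, 4.0, 3.0, 0.0 cfs.
ΣQ_DR = 160.0 cfs.
With Δt = 0.25 h = 900 s, V = ΣQ_DR · Δt = 160.0 × 900 = 1.44 × 10^5 ft³.

V ≈ 1.44 × 10^5 ft³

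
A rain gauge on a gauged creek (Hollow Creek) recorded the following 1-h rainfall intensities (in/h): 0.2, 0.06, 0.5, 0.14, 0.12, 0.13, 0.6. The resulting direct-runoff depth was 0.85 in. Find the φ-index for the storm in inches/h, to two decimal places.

Only the 3 blocks with intensity above φ contribute runoff: 0.2, 0.5, 0.6 in/h.
Σ(I−φ)·Δt = d  ⇒  (0.2+0.5+0.6 − 3φ)·1 = 0.85
φ = (1.300 − 0.85/1) / 3 = 0.15 in/h.

φ ≈ 0.15 in/h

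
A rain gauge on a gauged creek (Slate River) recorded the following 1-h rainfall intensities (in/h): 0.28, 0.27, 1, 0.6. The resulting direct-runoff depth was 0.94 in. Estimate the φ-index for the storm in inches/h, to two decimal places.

Only the 2 blocks with intensity above φ contribute runoff: 1, 0.6 in/h.
Σ(I−φ)·Δt = d  ⇒  (1+0.6 − 2φ)·1 = 0.94
φ = (1.600 − 0.94/1) / 2 = 0.33 in/h.

φ ≈ 0.33 in/h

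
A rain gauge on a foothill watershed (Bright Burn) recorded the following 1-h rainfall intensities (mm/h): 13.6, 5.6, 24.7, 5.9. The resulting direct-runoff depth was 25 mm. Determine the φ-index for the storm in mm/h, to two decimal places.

φ ≈ 6.65 mm/h

Only the 2 blocks with intensity above φ contribute runoff: 13.6, 24.7 mm/h.
Σ(I−φ)·Δt = d  ⇒  (13.6+24.7 − 2φ)·1 = 25
φ = (38.30 − 25/1) / 2 = 6.65 mm/h.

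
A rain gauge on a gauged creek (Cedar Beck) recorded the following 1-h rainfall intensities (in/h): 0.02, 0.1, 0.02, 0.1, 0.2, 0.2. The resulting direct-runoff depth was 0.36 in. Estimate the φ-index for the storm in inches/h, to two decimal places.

φ ≈ 0.06 in/h

Only the 4 blocks with intensity above φ contribute runoff: 0.1, 0.1, 0.2, 0.2 in/h.
Σ(I−φ)·Δt = d  ⇒  (0.1+0.1+0.2+0.2 − 4φ)·1 = 0.36
φ = (0.6000 − 0.36/1) / 4 = 0.06 in/h.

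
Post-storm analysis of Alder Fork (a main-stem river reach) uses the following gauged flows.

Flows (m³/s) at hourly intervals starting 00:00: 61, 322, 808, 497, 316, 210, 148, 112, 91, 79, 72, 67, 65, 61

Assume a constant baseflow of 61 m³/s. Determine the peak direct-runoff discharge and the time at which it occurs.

Subtracting baseflow gives direct-runoff ordinates: 0.0, 261.0, 747.0, 436.0, 255.0, 149.0, 87.0, 51.0, 30.0, 18.0, 11.0, 6.0, 4.0, 0.0 m³/s.
The maximum is 747.0 m³/s, occurring at the reading for t = 02:00.

Q_p = 747.0 m³/s at t = 02:00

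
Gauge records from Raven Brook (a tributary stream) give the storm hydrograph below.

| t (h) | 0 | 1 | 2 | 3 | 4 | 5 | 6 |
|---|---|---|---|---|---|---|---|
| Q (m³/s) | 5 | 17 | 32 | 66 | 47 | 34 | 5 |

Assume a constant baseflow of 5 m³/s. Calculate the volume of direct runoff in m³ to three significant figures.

V ≈ 6.16 × 10^5 m³

Direct-runoff ordinates (Q − Q_b): 0.0, 12.0, 27.0, 61.0, 42.0, 29.0, 0.0 m³/s.
ΣQ_DR = 171.0 m³/s.
With Δt = 1 h = 3600 s, V = ΣQ_DR · Δt = 171.0 × 3600 = 6.16 × 10^5 m³.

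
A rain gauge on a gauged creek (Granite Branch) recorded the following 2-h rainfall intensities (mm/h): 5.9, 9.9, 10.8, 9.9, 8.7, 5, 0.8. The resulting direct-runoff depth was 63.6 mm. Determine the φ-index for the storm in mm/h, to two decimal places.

φ ≈ 3.07 mm/h

Only the 6 blocks with intensity above φ contribute runoff: 5.9, 9.9, 10.8, 9.9, 8.7, 5 mm/h.
Σ(I−φ)·Δt = d  ⇒  (5.9+9.9+10.8+9.9+8.7+5 − 6φ)·2 = 63.6
φ = (50.20 − 63.6/2) / 6 = 3.07 mm/h.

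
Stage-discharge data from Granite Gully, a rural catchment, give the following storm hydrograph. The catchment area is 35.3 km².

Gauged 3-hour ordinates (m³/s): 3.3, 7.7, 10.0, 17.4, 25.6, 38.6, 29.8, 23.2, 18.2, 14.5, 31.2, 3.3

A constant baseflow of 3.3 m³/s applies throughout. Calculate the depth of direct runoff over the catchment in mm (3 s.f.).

d ≈ 56.0 mm

Direct runoff: 0.0, 4.4, 6.7, 14.1, 22.3, 35.3, 26.5, 19.9, 14.9, 11.2, 27.9, 0.0 m³/s; ΣQ_DR = 183.2 m³/s.
V = ΣQ_DR · Δt = 183.2 × 10800 s = 1.979 × 10^6 m³.
Over A = 35.3 km², depth = V / A = 56.0 mm.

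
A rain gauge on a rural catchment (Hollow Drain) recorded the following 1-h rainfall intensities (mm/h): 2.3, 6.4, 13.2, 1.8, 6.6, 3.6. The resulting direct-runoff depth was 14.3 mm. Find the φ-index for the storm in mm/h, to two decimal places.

φ ≈ 3.97 mm/h

Only the 3 blocks with intensity above φ contribute runoff: 6.4, 13.2, 6.6 mm/h.
Σ(I−φ)·Δt = d  ⇒  (6.4+13.2+6.6 − 3φ)·1 = 14.3
φ = (26.20 − 14.3/1) / 3 = 3.97 mm/h.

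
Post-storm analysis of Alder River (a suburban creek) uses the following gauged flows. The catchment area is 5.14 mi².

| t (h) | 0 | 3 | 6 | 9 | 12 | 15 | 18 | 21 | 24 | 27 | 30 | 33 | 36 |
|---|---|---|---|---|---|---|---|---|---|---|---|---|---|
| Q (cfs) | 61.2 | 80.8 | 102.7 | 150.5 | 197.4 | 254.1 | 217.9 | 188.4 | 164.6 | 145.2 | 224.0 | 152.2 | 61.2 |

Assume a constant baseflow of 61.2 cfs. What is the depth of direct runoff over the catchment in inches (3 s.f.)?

Direct runoff: 0.0, 19.6, 41.5, 89.3, 136.2, 192.9, 156.7, 127.2, 103.4, 84.0, 162.8, 91.0, 0.0 cfs; ΣQ_DR = 1205 cfs.
V = ΣQ_DR · Δt = 1205 × 10800 s = 1.301 × 10^7 ft³.
Over A = 5.14 mi², depth = V / A = 1.09 in.

d ≈ 1.09 in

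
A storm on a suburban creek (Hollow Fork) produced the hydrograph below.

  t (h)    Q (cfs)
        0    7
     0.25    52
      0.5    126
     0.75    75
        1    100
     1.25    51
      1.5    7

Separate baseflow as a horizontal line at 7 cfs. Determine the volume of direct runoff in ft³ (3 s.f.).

V ≈ 3.32 × 10^5 ft³

Direct-runoff ordinates (Q − Q_b): 0.0, 45.0, 119.0, 68.0, 93.0, 44.0, 0.0 cfs.
ΣQ_DR = 369.0 cfs.
With Δt = 0.25 h = 900 s, V = ΣQ_DR · Δt = 369.0 × 900 = 3.32 × 10^5 ft³.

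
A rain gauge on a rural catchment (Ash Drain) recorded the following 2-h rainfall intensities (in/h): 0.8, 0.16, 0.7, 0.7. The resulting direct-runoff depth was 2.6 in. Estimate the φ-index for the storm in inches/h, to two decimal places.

Only the 3 blocks with intensity above φ contribute runoff: 0.8, 0.7, 0.7 in/h.
Σ(I−φ)·Δt = d  ⇒  (0.8+0.7+0.7 − 3φ)·2 = 2.6
φ = (2.200 − 2.6/2) / 3 = 0.30 in/h.

φ ≈ 0.30 in/h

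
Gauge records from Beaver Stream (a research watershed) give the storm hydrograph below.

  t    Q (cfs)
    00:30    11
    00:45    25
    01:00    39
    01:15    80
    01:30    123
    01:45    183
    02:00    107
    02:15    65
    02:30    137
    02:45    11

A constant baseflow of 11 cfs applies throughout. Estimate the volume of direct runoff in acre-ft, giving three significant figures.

Direct-runoff ordinates (Q − Q_b): 0.0, 14.0, 28.0, 69.0, 112.0, 172.0, 96.0, 54.0, 126.0, 0.0 cfs.
ΣQ_DR = 671.0 cfs.
With Δt = 0.25 h = 900 s, V = ΣQ_DR · Δt = 671.0 × 900 = 6.04 × 10^5 ft³ = 13.9 acre-ft.

V ≈ 13.9 acre-ft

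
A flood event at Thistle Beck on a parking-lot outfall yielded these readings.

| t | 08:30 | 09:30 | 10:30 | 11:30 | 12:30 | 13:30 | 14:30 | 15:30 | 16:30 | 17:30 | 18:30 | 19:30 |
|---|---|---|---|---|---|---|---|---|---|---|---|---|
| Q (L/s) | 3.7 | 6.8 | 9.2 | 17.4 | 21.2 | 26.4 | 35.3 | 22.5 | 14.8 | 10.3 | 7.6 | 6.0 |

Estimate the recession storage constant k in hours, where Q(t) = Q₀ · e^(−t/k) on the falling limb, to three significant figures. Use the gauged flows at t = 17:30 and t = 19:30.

k ≈ 3.70 h

On the falling limb, Q drops from 10.3 to 6.0 L/s between t = 17:30 and t = 19:30 (Δt = 2 h).
k = −Δt / ln(Q₂/Q₁) = −2 / ln(6.0/10.3) = 3.70 h.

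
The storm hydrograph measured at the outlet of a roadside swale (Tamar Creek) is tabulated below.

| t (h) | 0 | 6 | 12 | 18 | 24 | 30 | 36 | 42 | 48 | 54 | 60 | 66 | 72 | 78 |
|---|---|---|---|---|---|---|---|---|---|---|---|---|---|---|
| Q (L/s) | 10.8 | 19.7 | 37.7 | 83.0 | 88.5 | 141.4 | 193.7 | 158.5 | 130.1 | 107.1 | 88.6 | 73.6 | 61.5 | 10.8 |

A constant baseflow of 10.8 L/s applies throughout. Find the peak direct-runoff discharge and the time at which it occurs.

Subtracting baseflow gives direct-runoff ordinates: 0.0, 8.9, 26.9, 72.2, 77.7, 130.6, 182.9, 147.7, 119.3, 96.3, 77.8, 62.8, 50.7, 0.0 L/s.
The maximum is 182.9 L/s, occurring at the reading for t = 36 h.

Q_p = 182.9 L/s at t = 36 h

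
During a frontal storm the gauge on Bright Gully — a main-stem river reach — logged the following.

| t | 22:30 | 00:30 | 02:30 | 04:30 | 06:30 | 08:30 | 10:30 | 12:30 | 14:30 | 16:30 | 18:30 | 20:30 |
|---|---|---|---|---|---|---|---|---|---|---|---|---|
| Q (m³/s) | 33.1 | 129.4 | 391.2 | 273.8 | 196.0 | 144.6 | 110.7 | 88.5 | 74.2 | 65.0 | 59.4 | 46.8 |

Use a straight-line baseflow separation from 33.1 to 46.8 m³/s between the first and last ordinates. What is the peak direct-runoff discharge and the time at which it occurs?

Subtracting baseflow gives direct-runoff ordinates: 0.00, 95.05, 355.61, 236.96, 157.92, 105.27, 70.13, 46.68, 31.14, 20.69, 13.85, 0.00 m³/s.
The maximum is 355.61 m³/s, occurring at the reading for t = 02:30.

Q_p = 355.61 m³/s at t = 02:30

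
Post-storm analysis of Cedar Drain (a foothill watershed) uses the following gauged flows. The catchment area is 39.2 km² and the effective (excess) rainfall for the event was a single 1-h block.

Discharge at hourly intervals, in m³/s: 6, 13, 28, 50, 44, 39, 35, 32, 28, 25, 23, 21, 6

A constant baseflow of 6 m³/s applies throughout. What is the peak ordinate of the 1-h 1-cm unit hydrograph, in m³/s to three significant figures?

U_p ≈ 17.6 m³/s

Direct runoff: 0.0, 7.0, 22.0, 44.0, 38.0, 33.0, 29.0, 26.0, 22.0, 19.0, 17.0, 15.0, 0.0 m³/s; ΣQ_DR = 272.0 m³/s, peak = 44.0 m³/s.
Runoff depth d = ΣQ_DR·Δt / A = 272.0 × 3600 / (39.2 km²) = 24.98 mm.
The 1-cm UH is the DRH scaled by (10 mm)/d, so U_p = 44.0 × 10/24.98 = 17.6 m³/s.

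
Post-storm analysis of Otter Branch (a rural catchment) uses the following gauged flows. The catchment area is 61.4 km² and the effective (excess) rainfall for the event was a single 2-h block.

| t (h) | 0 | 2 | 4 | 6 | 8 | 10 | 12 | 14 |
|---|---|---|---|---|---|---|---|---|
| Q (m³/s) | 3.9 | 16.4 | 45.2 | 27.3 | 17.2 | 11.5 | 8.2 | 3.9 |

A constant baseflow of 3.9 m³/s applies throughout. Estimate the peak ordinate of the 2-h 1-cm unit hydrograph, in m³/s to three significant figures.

U_p ≈ 34.4 m³/s

Direct runoff: 0.0, 12.5, 41.3, 23.4, 13.3, 7.6, 4.3, 0.0 m³/s; ΣQ_DR = 102.4 m³/s, peak = 41.3 m³/s.
Runoff depth d = ΣQ_DR·Δt / A = 102.4 × 7200 / (61.4 km²) = 12.01 mm.
The 1-cm UH is the DRH scaled by (10 mm)/d, so U_p = 41.3 × 10/12.01 = 34.4 m³/s.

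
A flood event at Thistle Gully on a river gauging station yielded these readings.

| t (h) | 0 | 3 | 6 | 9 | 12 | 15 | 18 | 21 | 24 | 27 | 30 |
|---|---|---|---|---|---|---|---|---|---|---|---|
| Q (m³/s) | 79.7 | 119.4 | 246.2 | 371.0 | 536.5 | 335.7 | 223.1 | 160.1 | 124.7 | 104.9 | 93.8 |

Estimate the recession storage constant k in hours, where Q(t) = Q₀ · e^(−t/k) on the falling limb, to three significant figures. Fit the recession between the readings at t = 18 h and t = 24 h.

On the falling limb, Q drops from 223.1 to 124.7 m³/s between t = 18 h and t = 24 h (Δt = 6 h).
k = −Δt / ln(Q₂/Q₁) = −6 / ln(124.7/223.1) = 10.3 h.

k ≈ 10.3 h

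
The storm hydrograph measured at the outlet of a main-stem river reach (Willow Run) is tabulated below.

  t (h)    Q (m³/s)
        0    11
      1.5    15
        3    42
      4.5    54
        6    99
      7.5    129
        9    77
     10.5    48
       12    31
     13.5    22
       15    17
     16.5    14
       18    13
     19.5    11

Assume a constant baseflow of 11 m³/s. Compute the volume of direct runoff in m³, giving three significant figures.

V ≈ 2.32 × 10^6 m³

Direct-runoff ordinates (Q − Q_b): 0.0, 4.0, 31.0, 43.0, 88.0, 118.0, 66.0, 37.0, 20.0, 11.0, 6.0, 3.0, 2.0, 0.0 m³/s.
ΣQ_DR = 429.0 m³/s.
With Δt = 1.5 h = 5400 s, V = ΣQ_DR · Δt = 429.0 × 5400 = 2.32 × 10^6 m³.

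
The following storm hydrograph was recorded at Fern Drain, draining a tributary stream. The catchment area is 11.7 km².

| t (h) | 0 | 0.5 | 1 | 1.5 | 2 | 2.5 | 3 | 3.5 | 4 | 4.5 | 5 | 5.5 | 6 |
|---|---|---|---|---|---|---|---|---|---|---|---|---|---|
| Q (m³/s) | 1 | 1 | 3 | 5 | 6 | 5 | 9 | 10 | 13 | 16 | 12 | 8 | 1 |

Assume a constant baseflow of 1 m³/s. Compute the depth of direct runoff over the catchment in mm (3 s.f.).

Direct runoff: 0.0, 0.0, 2.0, 4.0, 5.0, 4.0, 8.0, 9.0, 12.0, 15.0, 11.0, 7.0, 0.0 m³/s; ΣQ_DR = 77.00 m³/s.
V = ΣQ_DR · Δt = 77.00 × 1800 s = 1.386 × 10^5 m³.
Over A = 11.7 km², depth = V / A = 11.8 mm.

d ≈ 11.8 mm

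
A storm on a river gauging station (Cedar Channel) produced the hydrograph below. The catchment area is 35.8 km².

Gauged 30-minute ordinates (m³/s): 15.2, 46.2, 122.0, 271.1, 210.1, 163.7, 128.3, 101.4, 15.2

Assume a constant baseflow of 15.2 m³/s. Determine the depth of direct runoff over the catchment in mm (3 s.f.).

d ≈ 47.1 mm

Direct runoff: 0.0, 31.0, 106.8, 255.9, 194.9, 148.5, 113.1, 86.2, 0.0 m³/s; ΣQ_DR = 936.4 m³/s.
V = ΣQ_DR · Δt = 936.4 × 1800 s = 1.686 × 10^6 m³.
Over A = 35.8 km², depth = V / A = 47.1 mm.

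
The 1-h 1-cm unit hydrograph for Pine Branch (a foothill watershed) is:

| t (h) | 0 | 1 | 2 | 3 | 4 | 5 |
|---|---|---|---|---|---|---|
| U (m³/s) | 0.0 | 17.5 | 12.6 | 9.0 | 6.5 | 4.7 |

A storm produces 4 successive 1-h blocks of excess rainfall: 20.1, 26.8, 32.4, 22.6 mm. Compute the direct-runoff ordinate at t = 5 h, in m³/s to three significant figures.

By discrete convolution, Q_j = Σ (P_i / 10 mm) · U_{j−i}.
At t = 5 h (j=5): Q = (20.1/10)·4.7 + (26.8/10)·6.5 + (32.4/10)·9.0 + (22.6/10)·12.6 = 84.5 m³/s.

Q ≈ 84.5 m³/s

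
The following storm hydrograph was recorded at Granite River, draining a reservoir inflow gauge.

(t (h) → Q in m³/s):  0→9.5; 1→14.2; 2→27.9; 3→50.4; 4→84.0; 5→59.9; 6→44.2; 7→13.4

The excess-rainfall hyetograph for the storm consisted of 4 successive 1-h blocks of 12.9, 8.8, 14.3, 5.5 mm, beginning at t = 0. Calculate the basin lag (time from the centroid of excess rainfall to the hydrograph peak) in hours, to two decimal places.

t_L ≈ 2.20 h

Centroid of excess rainfall: t_c = Σ P_i·t̄_i / ΣP_i = 1.7988 h (block centres at 0.5, 1.5, 2.5, 3.5 h).
Hydrograph peak occurs at t = 4 h, so basin lag t_L = 4 − 1.7988 = 2.20 h.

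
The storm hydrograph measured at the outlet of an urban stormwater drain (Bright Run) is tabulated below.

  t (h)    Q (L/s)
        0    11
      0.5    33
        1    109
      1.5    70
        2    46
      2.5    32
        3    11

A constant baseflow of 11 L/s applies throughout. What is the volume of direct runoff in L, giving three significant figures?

Direct-runoff ordinates (Q − Q_b): 0.0, 22.0, 98.0, 59.0, 35.0, 21.0, 0.0 L/s.
ΣQ_DR = 235.0 L/s.
With Δt = 0.5 h = 1800 s, V = ΣQ_DR · Δt = 235.0 × 1800 = 4.23 × 10^5 L.

V ≈ 4.23 × 10^5 L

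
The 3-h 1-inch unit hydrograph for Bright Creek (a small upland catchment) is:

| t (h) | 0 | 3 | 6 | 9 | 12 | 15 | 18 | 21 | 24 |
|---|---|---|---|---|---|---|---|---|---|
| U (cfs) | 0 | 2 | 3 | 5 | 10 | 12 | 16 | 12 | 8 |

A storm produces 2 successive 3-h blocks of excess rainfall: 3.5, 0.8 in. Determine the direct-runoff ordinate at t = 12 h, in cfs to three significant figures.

By discrete convolution, Q_j = Σ (P_i / 1 in) · U_{j−i}.
At t = 12 h (j=4): Q = (3.5/1)·10 + (0.8/1)·5 = 39.0 cfs.

Q ≈ 39.0 cfs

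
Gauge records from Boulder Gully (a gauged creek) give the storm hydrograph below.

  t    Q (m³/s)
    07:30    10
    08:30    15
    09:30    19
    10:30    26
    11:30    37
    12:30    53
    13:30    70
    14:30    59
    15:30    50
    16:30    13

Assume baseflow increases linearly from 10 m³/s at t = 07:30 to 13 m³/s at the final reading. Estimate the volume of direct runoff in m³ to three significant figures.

V ≈ 8.53 × 10^5 m³

Direct-runoff ordinates (Q − Q_b): 0.00, 4.67, 8.33, 15.00, 25.67, 41.33, 58.00, 46.67, 37.33, 0.00 m³/s.
ΣQ_DR = 237.0 m³/s.
With Δt = 1 h = 3600 s, V = ΣQ_DR · Δt = 237.0 × 3600 = 8.53 × 10^5 m³.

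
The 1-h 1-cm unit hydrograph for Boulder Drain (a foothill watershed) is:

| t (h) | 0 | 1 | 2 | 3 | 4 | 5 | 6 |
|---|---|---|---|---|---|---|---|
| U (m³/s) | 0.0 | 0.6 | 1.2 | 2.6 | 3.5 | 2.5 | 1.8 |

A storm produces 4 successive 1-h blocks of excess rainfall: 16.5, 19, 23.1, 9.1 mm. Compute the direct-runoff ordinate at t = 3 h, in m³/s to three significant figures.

By discrete convolution, Q_j = Σ (P_i / 10 mm) · U_{j−i}.
At t = 3 h (j=3): Q = (16.5/10)·2.6 + (19/10)·1.2 + (23.1/10)·0.6 + (9.1/10)·0.0 = 7.96 m³/s.

Q ≈ 7.96 m³/s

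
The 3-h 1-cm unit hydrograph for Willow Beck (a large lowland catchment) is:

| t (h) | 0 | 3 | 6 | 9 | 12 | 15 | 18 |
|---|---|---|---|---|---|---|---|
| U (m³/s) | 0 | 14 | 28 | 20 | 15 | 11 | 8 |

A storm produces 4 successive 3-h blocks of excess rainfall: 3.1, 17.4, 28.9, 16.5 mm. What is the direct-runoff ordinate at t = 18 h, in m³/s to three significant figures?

Q ≈ 98.0 m³/s

By discrete convolution, Q_j = Σ (P_i / 10 mm) · U_{j−i}.
At t = 18 h (j=6): Q = (3.1/10)·8 + (17.4/10)·11 + (28.9/10)·15 + (16.5/10)·20 = 98.0 m³/s.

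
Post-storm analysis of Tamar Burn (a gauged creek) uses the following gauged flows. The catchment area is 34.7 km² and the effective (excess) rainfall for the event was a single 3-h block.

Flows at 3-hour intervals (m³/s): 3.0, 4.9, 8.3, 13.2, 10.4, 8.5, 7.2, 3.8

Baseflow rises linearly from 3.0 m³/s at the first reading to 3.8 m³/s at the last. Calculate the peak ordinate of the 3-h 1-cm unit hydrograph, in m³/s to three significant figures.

U_p ≈ 9.87 m³/s

Direct runoff: 0.00, 1.79, 5.07, 9.86, 6.94, 4.93, 3.51, 0.00 m³/s; ΣQ_DR = 32.10 m³/s, peak = 9.86 m³/s.
Runoff depth d = ΣQ_DR·Δt / A = 32.10 × 10800 / (34.7 km²) = 9.991 mm.
The 1-cm UH is the DRH scaled by (10 mm)/d, so U_p = 9.86 × 10/9.991 = 9.87 m³/s.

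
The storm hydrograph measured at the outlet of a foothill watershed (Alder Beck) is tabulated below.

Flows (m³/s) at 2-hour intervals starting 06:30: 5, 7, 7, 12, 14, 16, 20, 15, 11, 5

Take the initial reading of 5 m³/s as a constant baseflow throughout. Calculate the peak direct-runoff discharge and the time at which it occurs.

Q_p = 15.0 m³/s at t = 18:30

Subtracting baseflow gives direct-runoff ordinates: 0.0, 2.0, 2.0, 7.0, 9.0, 11.0, 15.0, 10.0, 6.0, 0.0 m³/s.
The maximum is 15.0 m³/s, occurring at the reading for t = 18:30.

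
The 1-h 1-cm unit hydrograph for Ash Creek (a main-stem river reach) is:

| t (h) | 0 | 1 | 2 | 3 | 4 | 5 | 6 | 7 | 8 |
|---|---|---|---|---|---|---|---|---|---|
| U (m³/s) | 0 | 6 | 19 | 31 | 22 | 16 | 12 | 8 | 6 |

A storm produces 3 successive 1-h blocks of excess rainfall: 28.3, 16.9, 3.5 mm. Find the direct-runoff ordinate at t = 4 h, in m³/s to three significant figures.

By discrete convolution, Q_j = Σ (P_i / 10 mm) · U_{j−i}.
At t = 4 h (j=4): Q = (28.3/10)·22 + (16.9/10)·31 + (3.5/10)·19 = 121 m³/s.

Q ≈ 121 m³/s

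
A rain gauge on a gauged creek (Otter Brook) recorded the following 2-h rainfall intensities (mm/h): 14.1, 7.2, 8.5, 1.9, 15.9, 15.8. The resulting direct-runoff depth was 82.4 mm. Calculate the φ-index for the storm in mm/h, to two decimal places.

φ ≈ 4.06 mm/h

Only the 5 blocks with intensity above φ contribute runoff: 14.1, 7.2, 8.5, 15.9, 15.8 mm/h.
Σ(I−φ)·Δt = d  ⇒  (14.1+7.2+8.5+15.9+15.8 − 5φ)·2 = 82.4
φ = (61.50 − 82.4/2) / 5 = 4.06 mm/h.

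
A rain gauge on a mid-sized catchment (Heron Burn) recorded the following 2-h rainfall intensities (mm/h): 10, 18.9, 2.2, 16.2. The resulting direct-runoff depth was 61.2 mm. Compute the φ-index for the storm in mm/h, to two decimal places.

φ ≈ 4.83 mm/h

Only the 3 blocks with intensity above φ contribute runoff: 10, 18.9, 16.2 mm/h.
Σ(I−φ)·Δt = d  ⇒  (10+18.9+16.2 − 3φ)·2 = 61.2
φ = (45.10 − 61.2/2) / 3 = 4.83 mm/h.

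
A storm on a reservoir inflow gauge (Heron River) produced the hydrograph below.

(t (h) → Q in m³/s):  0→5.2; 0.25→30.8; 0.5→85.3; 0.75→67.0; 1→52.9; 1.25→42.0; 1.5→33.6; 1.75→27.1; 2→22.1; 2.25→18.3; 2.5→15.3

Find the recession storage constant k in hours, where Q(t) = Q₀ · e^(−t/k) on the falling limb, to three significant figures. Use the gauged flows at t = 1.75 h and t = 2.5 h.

On the falling limb, Q drops from 27.1 to 15.3 m³/s between t = 1.75 h and t = 2.5 h (Δt = 0.75 h).
k = −Δt / ln(Q₂/Q₁) = −0.75 / ln(15.3/27.1) = 1.31 h.

k ≈ 1.31 h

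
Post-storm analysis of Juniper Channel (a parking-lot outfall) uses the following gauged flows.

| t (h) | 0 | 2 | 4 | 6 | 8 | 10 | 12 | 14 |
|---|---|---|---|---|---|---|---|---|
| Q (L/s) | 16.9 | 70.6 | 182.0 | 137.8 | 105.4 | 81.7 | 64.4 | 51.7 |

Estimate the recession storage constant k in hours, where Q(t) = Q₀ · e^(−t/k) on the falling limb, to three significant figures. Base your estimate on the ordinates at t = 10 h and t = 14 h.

On the falling limb, Q drops from 81.7 to 51.7 L/s between t = 10 h and t = 14 h (Δt = 4 h).
k = −Δt / ln(Q₂/Q₁) = −4 / ln(51.7/81.7) = 8.74 h.

k ≈ 8.74 h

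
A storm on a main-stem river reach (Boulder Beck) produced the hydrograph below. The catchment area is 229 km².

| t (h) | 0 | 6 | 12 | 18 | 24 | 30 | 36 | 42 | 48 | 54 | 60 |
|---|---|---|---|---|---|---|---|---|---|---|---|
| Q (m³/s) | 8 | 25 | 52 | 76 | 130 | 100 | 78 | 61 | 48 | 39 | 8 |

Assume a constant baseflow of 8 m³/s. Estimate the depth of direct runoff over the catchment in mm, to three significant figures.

Direct runoff: 0.0, 17.0, 44.0, 68.0, 122.0, 92.0, 70.0, 53.0, 40.0, 31.0, 0.0 m³/s; ΣQ_DR = 537.0 m³/s.
V = ΣQ_DR · Δt = 537.0 × 21600 s = 1.160 × 10^7 m³.
Over A = 229 km², depth = V / A = 50.7 mm.

d ≈ 50.7 mm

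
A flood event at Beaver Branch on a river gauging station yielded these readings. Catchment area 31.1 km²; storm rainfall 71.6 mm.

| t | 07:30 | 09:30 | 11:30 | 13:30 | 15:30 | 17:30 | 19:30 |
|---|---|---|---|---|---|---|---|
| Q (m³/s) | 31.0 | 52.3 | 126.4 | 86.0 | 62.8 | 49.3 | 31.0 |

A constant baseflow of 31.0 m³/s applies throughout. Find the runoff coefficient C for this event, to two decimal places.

C ≈ 0.72

ΣQ_DR = 221.8 m³/s; V = ΣQ_DR·Δt = 1.597 × 10^6 m³.
Runoff depth d = V / A = 51.35 mm.
C = d / P = 51.35 / 71.6 = 0.72.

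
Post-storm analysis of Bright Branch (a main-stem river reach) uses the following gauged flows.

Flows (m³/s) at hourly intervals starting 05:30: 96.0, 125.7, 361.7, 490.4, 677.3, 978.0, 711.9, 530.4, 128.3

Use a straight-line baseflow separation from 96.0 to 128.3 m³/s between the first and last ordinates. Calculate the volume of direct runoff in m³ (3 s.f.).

Direct-runoff ordinates (Q − Q_b): 0.00, 25.66, 257.62, 382.29, 565.15, 861.81, 591.67, 406.14, 0.00 m³/s.
ΣQ_DR = 3090 m³/s.
With Δt = 1 h = 3600 s, V = ΣQ_DR · Δt = 3090 × 3600 = 1.11 × 10^7 m³.

V ≈ 1.11 × 10^7 m³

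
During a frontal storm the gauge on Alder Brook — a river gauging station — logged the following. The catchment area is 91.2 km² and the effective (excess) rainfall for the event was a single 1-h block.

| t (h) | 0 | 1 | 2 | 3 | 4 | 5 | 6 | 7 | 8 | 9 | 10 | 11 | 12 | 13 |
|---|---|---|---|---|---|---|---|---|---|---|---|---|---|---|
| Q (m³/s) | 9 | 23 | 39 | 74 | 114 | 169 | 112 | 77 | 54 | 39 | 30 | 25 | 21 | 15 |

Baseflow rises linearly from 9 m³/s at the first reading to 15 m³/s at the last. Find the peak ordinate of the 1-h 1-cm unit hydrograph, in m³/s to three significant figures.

U_p ≈ 63.1 m³/s

Direct runoff: 0.00, 13.54, 29.08, 63.62, 103.15, 157.69, 100.23, 64.77, 41.31, 25.85, 16.38, 10.92, 6.46, 0.00 m³/s; ΣQ_DR = 633.0 m³/s, peak = 157.69 m³/s.
Runoff depth d = ΣQ_DR·Δt / A = 633.0 × 3600 / (91.2 km²) = 24.99 mm.
The 1-cm UH is the DRH scaled by (10 mm)/d, so U_p = 157.69 × 10/24.99 = 63.1 m³/s.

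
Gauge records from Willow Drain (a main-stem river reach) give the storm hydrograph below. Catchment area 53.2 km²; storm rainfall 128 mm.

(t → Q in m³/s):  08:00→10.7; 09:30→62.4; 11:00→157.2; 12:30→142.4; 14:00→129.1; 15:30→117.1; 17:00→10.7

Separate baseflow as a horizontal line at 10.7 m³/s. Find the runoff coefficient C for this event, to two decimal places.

ΣQ_DR = 554.7 m³/s; V = ΣQ_DR·Δt = 2.995 × 10^6 m³.
Runoff depth d = V / A = 56.30 mm.
C = d / P = 56.30 / 128 = 0.44.

C ≈ 0.44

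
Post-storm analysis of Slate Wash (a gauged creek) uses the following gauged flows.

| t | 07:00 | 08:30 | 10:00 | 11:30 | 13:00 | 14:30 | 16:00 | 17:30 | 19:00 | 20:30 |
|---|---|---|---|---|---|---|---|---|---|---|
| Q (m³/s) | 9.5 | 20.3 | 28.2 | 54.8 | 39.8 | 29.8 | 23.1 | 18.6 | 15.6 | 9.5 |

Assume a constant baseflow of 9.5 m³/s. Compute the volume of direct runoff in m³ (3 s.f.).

Direct-runoff ordinates (Q − Q_b): 0.0, 10.8, 18.7, 45.3, 30.3, 20.3, 13.6, 9.1, 6.1, 0.0 m³/s.
ΣQ_DR = 154.2 m³/s.
With Δt = 1.5 h = 5400 s, V = ΣQ_DR · Δt = 154.2 × 5400 = 8.33 × 10^5 m³.

V ≈ 8.33 × 10^5 m³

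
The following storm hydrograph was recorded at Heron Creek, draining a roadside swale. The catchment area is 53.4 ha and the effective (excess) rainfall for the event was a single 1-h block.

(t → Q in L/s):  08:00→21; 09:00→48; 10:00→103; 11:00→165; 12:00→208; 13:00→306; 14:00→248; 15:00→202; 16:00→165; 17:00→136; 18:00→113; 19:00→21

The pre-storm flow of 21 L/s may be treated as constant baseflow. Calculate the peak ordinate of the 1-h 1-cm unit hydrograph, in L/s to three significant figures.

U_p ≈ 285 L/s

Direct runoff: 0.0, 27.0, 82.0, 144.0, 187.0, 285.0, 227.0, 181.0, 144.0, 115.0, 92.0, 0.0 L/s; ΣQ_DR = 1484 L/s, peak = 285.0 L/s.
Runoff depth d = ΣQ_DR·Δt / A = 1484 × 3600 / (53.4 ha) = 10.00 mm.
The 1-cm UH is the DRH scaled by (10 mm)/d, so U_p = 285.0 × 10/10.00 = 285 L/s.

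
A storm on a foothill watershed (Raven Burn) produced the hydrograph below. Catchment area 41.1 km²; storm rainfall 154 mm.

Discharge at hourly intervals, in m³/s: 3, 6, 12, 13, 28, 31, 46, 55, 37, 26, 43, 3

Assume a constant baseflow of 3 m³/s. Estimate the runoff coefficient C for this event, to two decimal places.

C ≈ 0.15

ΣQ_DR = 267.0 m³/s; V = ΣQ_DR·Δt = 9.612 × 10^5 m³.
Runoff depth d = V / A = 23.39 mm.
C = d / P = 23.39 / 154 = 0.15.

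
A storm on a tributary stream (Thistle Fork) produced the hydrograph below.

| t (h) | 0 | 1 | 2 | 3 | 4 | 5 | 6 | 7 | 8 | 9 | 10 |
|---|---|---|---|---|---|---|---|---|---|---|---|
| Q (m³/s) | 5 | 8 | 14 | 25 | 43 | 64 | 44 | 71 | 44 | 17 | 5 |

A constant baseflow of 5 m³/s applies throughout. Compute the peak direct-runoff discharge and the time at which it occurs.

Subtracting baseflow gives direct-runoff ordinates: 0.0, 3.0, 9.0, 20.0, 38.0, 59.0, 39.0, 66.0, 39.0, 12.0, 0.0 m³/s.
The maximum is 66.0 m³/s, occurring at the reading for t = 7 h.

Q_p = 66.0 m³/s at t = 7 h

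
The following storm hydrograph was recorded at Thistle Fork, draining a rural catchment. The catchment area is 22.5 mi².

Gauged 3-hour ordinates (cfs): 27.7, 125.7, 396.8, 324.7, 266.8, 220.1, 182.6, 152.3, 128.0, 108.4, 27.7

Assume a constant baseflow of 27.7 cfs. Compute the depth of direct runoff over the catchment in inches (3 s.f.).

d ≈ 0.342 in

Direct runoff: 0.0, 98.0, 369.1, 297.0, 239.1, 192.4, 154.9, 124.6, 100.3, 80.7, 0.0 cfs; ΣQ_DR = 1656 cfs.
V = ΣQ_DR · Δt = 1656 × 10800 s = 1.789 × 10^7 ft³.
Over A = 22.5 mi², depth = V / A = 0.342 in.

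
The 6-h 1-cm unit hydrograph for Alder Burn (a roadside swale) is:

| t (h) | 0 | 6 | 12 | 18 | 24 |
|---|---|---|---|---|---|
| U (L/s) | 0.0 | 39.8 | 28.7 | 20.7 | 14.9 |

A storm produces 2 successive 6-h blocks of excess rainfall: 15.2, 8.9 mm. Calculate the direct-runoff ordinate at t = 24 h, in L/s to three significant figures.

Q ≈ 41.1 L/s

By discrete convolution, Q_j = Σ (P_i / 10 mm) · U_{j−i}.
At t = 24 h (j=4): Q = (15.2/10)·14.9 + (8.9/10)·20.7 = 41.1 L/s.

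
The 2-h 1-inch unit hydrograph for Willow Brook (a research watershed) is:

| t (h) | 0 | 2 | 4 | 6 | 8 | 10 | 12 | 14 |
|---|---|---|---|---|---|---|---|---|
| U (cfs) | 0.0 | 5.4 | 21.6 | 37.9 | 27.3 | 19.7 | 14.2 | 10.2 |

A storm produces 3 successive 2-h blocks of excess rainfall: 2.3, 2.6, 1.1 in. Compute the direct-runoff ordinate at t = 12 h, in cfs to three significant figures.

By discrete convolution, Q_j = Σ (P_i / 1 in) · U_{j−i}.
At t = 12 h (j=6): Q = (2.3/1)·14.2 + (2.6/1)·19.7 + (1.1/1)·27.3 = 114 cfs.

Q ≈ 114 cfs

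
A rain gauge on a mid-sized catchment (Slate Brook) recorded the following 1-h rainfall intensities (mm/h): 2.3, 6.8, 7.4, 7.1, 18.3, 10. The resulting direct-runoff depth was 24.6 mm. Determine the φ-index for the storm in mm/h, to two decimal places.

Only the 5 blocks with intensity above φ contribute runoff: 6.8, 7.4, 7.1, 18.3, 10 mm/h.
Σ(I−φ)·Δt = d  ⇒  (6.8+7.4+7.1+18.3+10 − 5φ)·1 = 24.6
φ = (49.60 − 24.6/1) / 5 = 5.00 mm/h.

φ ≈ 5.00 mm/h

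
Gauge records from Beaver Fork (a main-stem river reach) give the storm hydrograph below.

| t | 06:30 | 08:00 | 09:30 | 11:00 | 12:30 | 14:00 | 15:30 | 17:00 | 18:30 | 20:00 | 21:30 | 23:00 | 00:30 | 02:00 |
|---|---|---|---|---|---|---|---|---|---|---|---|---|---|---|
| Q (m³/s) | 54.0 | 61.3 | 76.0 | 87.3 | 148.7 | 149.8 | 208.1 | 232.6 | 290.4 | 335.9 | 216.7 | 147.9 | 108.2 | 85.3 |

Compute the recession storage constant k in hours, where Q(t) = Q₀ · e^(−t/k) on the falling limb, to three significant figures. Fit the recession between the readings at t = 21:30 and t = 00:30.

k ≈ 4.32 h

On the falling limb, Q drops from 216.7 to 108.2 m³/s between t = 21:30 and t = 00:30 (Δt = 3 h).
k = −Δt / ln(Q₂/Q₁) = −3 / ln(108.2/216.7) = 4.32 h.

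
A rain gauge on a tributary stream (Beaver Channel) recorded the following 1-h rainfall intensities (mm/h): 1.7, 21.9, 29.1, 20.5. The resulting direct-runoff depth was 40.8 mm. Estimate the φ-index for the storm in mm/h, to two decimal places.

Only the 3 blocks with intensity above φ contribute runoff: 21.9, 29.1, 20.5 mm/h.
Σ(I−φ)·Δt = d  ⇒  (21.9+29.1+20.5 − 3φ)·1 = 40.8
φ = (71.50 − 40.8/1) / 3 = 10.23 mm/h.

φ ≈ 10.23 mm/h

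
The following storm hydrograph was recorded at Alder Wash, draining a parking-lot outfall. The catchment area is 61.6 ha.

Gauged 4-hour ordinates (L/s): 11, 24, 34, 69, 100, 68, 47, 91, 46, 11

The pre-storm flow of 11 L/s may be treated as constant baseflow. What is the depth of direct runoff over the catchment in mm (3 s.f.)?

d ≈ 9.14 mm

Direct runoff: 0.0, 13.0, 23.0, 58.0, 89.0, 57.0, 36.0, 80.0, 35.0, 0.0 L/s; ΣQ_DR = 391.0 L/s.
V = ΣQ_DR · Δt = 391.0 × 14400 s = 5.630 × 10^6 L.
Over A = 61.6 ha, depth = V / A = 9.14 mm.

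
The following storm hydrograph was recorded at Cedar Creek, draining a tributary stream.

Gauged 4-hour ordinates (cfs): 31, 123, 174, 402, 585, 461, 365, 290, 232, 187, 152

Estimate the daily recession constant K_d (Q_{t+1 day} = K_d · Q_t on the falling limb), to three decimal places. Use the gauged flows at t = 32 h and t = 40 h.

Between t = 32 h and t = 40 h the flow falls from 232 to 152 cfs over 2×4 h = 8 h.
Per-interval ratio K = (152/232)^(1/2) = 0.8094; K_d = K^(24/4) = 0.281.

K_d ≈ 0.281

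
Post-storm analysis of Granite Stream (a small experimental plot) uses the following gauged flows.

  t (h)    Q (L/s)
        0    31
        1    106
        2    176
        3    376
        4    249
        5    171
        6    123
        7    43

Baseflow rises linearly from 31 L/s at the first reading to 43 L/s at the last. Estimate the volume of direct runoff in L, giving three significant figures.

Direct-runoff ordinates (Q − Q_b): 0.00, 73.29, 141.57, 339.86, 211.14, 131.43, 81.71, 0.00 L/s.
ΣQ_DR = 979.0 L/s.
With Δt = 1 h = 3600 s, V = ΣQ_DR · Δt = 979.0 × 3600 = 3.52 × 10^6 L.

V ≈ 3.52 × 10^6 L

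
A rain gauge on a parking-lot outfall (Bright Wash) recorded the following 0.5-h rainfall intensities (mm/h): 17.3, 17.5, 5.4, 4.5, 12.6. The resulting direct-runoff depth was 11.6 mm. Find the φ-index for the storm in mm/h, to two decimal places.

Only the 3 blocks with intensity above φ contribute runoff: 17.3, 17.5, 12.6 mm/h.
Σ(I−φ)·Δt = d  ⇒  (17.3+17.5+12.6 − 3φ)·0.5 = 11.6
φ = (47.40 − 11.6/0.5) / 3 = 8.07 mm/h.

φ ≈ 8.07 mm/h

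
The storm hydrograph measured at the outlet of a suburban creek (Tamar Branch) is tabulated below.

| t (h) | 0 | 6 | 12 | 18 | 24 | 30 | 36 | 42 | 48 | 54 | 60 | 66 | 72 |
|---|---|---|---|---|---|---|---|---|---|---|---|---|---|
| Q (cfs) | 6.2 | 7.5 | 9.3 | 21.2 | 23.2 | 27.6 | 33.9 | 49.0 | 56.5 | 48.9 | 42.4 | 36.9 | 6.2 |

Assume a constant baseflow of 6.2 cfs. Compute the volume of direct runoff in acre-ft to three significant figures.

Direct-runoff ordinates (Q − Q_b): 0.0, 1.3, 3.1, 15.0, 17.0, 21.4, 27.7, 42.8, 50.3, 42.7, 36.2, 30.7, 0.0 cfs.
ΣQ_DR = 288.2 cfs.
With Δt = 6 h = 21600 s, V = ΣQ_DR · Δt = 288.2 × 21600 = 6.23 × 10^6 ft³ = 143 acre-ft.

V ≈ 143 acre-ft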